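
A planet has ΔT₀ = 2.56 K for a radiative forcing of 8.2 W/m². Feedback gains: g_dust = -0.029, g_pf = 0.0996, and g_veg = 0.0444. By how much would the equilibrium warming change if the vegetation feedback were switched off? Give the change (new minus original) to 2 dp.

Original: g = 0.115, ΔT = 2.56/(1−0.115) = 2.8927 K.
Without vegetation: g' = 0.0706, ΔT' = 2.56/(1−0.0706) = 2.7545 K.
Change = 2.7545 − 2.8927 = -0.14 K.

-0.14 K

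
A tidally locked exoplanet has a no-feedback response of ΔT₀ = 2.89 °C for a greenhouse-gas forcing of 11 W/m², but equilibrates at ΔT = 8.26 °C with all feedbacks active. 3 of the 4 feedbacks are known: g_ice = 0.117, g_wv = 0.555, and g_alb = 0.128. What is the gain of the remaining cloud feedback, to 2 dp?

-0.15

Amplification A = ΔT/ΔT₀ = 8.26/2.89 = 2.858.
Total gain g = 1 − 1/A = 1 − 1/2.858 = 0.6501.
Known gains sum to 0.117 + 0.555 + 0.128 = 0.8.
g_cld = 0.6501 − 0.8 = -0.15.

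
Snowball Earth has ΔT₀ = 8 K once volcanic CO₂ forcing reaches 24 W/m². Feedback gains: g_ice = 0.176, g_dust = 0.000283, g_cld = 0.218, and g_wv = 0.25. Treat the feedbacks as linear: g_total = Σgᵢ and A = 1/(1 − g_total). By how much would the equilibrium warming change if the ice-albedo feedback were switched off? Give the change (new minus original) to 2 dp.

-7.44 K

Original: g = 0.644283, ΔT = 8/(1−0.644283) = 22.4898 K.
Without ice-albedo: g' = 0.468283, ΔT' = 8/(1−0.468283) = 15.0456 K.
Change = 15.0456 − 22.4898 = -7.44 K.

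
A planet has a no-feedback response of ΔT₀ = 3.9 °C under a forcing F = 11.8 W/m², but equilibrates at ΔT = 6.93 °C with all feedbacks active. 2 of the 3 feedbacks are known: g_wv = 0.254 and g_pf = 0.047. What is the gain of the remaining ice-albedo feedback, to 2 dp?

0.14

Amplification A = ΔT/ΔT₀ = 6.93/3.9 = 1.777.
Total gain g = 1 − 1/A = 1 − 1/1.777 = 0.4373.
Known gains sum to 0.254 + 0.047 = 0.301.
g_ice = 0.4373 − 0.301 = 0.14.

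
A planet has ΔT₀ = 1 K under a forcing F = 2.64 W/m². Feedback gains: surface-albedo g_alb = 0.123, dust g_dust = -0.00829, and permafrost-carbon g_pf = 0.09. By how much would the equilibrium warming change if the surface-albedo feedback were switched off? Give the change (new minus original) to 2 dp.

-0.17 K

Original: g = 0.20471, ΔT = 1/(1−0.20471) = 1.2574 K.
Without surface-albedo: g' = 0.08171, ΔT' = 1/(1−0.08171) = 1.0890 K.
Change = 1.0890 − 1.2574 = -0.17 K.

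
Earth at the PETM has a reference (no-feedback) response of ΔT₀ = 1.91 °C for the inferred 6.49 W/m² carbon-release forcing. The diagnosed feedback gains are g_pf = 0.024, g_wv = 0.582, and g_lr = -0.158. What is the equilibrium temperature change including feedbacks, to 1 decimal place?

Total gain g = 0.024 + 0.582 − 0.158 = 0.448.
Amplification A = 1/(1 − 0.448) = 1.812.
ΔT = 1.91 × 1.812 = 3.5 °C.

3.5 °C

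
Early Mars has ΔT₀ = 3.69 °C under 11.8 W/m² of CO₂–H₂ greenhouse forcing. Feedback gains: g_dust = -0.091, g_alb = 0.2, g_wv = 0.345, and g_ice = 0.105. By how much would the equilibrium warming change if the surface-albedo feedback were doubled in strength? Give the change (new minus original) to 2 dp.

6.94 °C

Original: g = 0.559, ΔT = 3.69/(1−0.559) = 8.3673 °C.
With doubled surface-albedo: g' = 0.759, ΔT' = 3.69/(1−0.759) = 15.3112 °C.
Change = 15.3112 − 8.3673 = 6.94 °C.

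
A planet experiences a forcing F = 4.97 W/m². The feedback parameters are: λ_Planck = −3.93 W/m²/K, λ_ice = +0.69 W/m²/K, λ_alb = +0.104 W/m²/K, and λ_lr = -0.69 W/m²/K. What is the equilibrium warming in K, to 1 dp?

Net feedback parameter λ = (−3.93) + (+0.69) + (+0.104) + (-0.69) = -3.826 W/m²/K.
ΔT = −F/λ = −4.97/(-3.826) = 1.3 K.

1.3 K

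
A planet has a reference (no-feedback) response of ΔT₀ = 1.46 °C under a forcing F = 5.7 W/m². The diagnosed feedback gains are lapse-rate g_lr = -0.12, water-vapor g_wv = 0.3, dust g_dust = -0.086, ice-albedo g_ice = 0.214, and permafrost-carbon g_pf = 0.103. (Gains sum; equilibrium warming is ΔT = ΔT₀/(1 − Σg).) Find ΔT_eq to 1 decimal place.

2.5 °C

Total gain g = -0.12 + 0.3 − 0.086 + 0.214 + 0.103 = 0.411.
Amplification A = 1/(1 − 0.411) = 1.698.
ΔT = 1.46 × 1.698 = 2.5 °C.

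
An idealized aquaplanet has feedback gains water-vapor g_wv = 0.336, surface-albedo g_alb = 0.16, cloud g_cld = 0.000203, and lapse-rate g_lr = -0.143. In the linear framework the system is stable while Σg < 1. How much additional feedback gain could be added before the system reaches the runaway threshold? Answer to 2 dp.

Current total gain = 0.336 + 0.16 + 0.000203 − 0.143 = 0.353203.
Margin to runaway = 1 − 0.353203 = 0.65.

0.65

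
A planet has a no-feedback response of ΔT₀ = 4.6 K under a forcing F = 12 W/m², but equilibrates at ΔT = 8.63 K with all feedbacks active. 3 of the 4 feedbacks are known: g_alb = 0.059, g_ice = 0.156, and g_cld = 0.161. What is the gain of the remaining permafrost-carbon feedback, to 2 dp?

Amplification A = ΔT/ΔT₀ = 8.63/4.6 = 1.876.
Total gain g = 1 − 1/A = 1 − 1/1.876 = 0.467.
Known gains sum to 0.059 + 0.156 + 0.161 = 0.376.
g_pf = 0.467 − 0.376 = 0.09.

0.09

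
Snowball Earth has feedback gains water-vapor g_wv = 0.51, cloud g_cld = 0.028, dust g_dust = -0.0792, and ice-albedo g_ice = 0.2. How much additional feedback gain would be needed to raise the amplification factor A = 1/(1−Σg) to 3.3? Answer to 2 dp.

Current total gain = 0.6588.
Target gain for A = 3.3: g* = 1 − 1/3.3 = 0.697.
Additional gain needed = 0.697 − 0.6588 = 0.04.

0.04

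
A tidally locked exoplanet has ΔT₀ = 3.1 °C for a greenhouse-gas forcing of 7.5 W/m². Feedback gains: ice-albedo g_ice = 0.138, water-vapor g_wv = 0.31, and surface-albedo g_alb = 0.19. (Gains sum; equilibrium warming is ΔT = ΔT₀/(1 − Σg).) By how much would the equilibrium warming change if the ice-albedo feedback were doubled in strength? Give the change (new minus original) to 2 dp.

Original: g = 0.638, ΔT = 3.1/(1−0.638) = 8.5635 °C.
With doubled ice-albedo: g' = 0.776, ΔT' = 3.1/(1−0.776) = 13.8393 °C.
Change = 13.8393 − 8.5635 = 5.28 °C.

5.28 °C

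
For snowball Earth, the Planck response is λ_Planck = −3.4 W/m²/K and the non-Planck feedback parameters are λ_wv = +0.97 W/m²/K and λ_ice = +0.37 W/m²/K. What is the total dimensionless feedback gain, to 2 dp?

0.39

Convert to gains: g_wv = 0.97/3.4 = 0.2853; g_ice = 0.37/3.4 = 0.1088.
Total gain g = 0.3941.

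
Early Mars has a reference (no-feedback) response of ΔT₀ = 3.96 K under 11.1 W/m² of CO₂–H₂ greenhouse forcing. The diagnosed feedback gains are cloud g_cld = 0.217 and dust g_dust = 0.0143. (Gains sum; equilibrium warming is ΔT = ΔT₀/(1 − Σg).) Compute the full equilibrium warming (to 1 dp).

Total gain g = 0.217 + 0.0143 = 0.2313.
Amplification A = 1/(1 − 0.2313) = 1.301.
ΔT = 3.96 × 1.301 = 5.2 K.

5.2 K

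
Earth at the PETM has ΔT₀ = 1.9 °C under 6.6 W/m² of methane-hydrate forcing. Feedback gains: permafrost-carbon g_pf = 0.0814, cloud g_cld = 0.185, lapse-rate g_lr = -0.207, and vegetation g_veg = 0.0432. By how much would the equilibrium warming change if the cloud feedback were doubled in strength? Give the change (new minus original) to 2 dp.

Original: g = 0.1026, ΔT = 1.9/(1−0.1026) = 2.1172 °C.
With doubled cloud: g' = 0.2876, ΔT' = 1.9/(1−0.2876) = 2.6670 °C.
Change = 2.6670 − 2.1172 = 0.55 °C.

0.55 °C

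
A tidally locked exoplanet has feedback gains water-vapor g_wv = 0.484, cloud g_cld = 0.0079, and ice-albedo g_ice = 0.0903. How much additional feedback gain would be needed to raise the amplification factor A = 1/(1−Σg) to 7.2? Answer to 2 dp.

Current total gain = 0.5822.
Target gain for A = 7.2: g* = 1 − 1/7.2 = 0.8611.
Additional gain needed = 0.8611 − 0.5822 = 0.28.

0.28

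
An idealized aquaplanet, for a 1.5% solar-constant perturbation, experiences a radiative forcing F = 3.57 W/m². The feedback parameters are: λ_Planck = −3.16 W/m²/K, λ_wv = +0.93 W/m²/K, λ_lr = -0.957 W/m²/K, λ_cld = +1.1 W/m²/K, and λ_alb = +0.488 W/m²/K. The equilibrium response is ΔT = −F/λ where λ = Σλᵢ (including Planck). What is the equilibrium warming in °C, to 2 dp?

2.23 °C

Net feedback parameter λ = (−3.16) + (+0.93) + (-0.957) + (+1.1) + (+0.488) = -1.599 W/m²/K.
ΔT = −F/λ = −3.57/(-1.599) = 2.23 °C.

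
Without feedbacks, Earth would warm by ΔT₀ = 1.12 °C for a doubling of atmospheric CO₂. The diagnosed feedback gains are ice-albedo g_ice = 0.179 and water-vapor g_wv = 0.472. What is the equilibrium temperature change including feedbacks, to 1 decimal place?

Total gain g = 0.179 + 0.472 = 0.651.
Amplification A = 1/(1 − 0.651) = 2.865.
ΔT = 1.12 × 2.865 = 3.2 °C.

3.2 °C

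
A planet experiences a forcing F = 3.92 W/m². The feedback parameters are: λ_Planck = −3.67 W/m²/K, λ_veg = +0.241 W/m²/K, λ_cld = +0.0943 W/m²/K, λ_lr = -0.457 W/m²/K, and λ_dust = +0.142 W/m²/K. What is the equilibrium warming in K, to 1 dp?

1.1 K

Net feedback parameter λ = (−3.67) + (+0.241) + (+0.0943) + (-0.457) + (+0.142) = -3.6497 W/m²/K.
ΔT = −F/λ = −3.92/(-3.6497) = 1.1 K.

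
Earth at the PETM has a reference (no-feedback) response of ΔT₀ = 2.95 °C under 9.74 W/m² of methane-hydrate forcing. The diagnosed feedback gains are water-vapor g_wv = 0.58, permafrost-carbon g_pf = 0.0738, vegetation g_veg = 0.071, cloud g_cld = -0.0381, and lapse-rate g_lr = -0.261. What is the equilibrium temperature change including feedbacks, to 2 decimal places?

5.14 °C

Total gain g = 0.58 + 0.0738 + 0.071 − 0.0381 − 0.261 = 0.4257.
Amplification A = 1/(1 − 0.4257) = 1.741.
ΔT = 2.95 × 1.741 = 5.14 °C.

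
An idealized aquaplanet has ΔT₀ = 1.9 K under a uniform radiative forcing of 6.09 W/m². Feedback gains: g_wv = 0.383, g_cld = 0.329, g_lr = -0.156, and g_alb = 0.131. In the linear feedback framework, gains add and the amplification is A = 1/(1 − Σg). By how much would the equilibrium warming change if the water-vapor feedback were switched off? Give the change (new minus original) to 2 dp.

-3.34 K

Original: g = 0.687, ΔT = 1.9/(1−0.687) = 6.0703 K.
Without water-vapor: g' = 0.304, ΔT' = 1.9/(1−0.304) = 2.7299 K.
Change = 2.7299 − 6.0703 = -3.34 K.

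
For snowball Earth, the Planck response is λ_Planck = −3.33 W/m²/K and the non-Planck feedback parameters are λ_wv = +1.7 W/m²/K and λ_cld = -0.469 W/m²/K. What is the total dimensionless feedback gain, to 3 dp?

Convert to gains: g_wv = 1.7/3.33 = 0.5105; g_cld = -0.469/3.33 = -0.1408.
Total gain g = 0.3697.

0.370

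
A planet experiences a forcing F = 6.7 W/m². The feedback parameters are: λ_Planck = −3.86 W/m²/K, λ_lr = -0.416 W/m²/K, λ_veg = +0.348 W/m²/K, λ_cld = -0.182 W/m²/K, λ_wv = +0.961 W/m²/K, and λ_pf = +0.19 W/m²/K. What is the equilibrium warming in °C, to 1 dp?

2.3 °C

Net feedback parameter λ = (−3.86) + (-0.416) + (+0.348) + (-0.182) + (+0.961) + (+0.19) = -2.959 W/m²/K.
ΔT = −F/λ = −6.7/(-2.959) = 2.3 °C.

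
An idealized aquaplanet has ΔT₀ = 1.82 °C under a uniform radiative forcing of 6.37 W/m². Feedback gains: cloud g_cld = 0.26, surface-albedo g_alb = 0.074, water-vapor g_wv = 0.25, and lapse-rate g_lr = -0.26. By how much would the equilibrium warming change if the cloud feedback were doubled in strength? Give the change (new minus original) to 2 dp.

1.68 °C

Original: g = 0.324, ΔT = 1.82/(1−0.324) = 2.6923 °C.
With doubled cloud: g' = 0.584, ΔT' = 1.82/(1−0.584) = 4.3750 °C.
Change = 4.3750 − 2.6923 = 1.68 °C.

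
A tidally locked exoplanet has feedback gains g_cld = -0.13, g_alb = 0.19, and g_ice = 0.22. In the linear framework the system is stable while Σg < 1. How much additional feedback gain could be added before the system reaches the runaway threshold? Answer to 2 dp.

Current total gain = -0.13 + 0.19 + 0.22 = 0.28.
Margin to runaway = 1 − 0.28 = 0.72.

0.72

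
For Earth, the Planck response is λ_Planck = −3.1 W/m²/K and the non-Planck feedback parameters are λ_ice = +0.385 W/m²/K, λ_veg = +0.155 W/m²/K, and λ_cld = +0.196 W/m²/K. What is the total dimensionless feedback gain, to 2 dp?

Convert to gains: g_ice = 0.385/3.1 = 0.1242; g_veg = 0.155/3.1 = 0.05; g_cld = 0.196/3.1 = 0.06323.
Total gain g = 0.23743.

0.24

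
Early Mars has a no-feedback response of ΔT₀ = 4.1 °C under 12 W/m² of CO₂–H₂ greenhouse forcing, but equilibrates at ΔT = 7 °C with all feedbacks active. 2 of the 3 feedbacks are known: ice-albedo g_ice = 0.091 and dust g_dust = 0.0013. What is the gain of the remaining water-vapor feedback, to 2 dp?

0.32

Amplification A = ΔT/ΔT₀ = 7/4.1 = 1.707.
Total gain g = 1 − 1/A = 1 − 1/1.707 = 0.4142.
Known gains sum to 0.091 + 0.0013 = 0.0923.
g_wv = 0.4142 − 0.0923 = 0.32.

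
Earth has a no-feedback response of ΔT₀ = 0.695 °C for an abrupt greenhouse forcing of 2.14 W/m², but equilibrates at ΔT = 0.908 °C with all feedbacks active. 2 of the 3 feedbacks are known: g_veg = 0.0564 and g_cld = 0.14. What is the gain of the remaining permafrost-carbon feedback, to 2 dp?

0.04

Amplification A = ΔT/ΔT₀ = 0.908/0.695 = 1.306.
Total gain g = 1 − 1/A = 1 − 1/1.306 = 0.2343.
Known gains sum to 0.0564 + 0.14 = 0.1964.
g_pf = 0.2343 − 0.1964 = 0.04.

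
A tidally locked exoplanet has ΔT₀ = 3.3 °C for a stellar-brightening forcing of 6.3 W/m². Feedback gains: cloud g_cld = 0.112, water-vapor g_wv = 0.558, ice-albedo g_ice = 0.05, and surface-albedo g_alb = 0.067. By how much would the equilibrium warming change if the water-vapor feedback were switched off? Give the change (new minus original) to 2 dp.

Original: g = 0.787, ΔT = 3.3/(1−0.787) = 15.4930 °C.
Without water-vapor: g' = 0.229, ΔT' = 3.3/(1−0.229) = 4.2802 °C.
Change = 4.2802 − 15.4930 = -11.21 °C.

-11.21 °C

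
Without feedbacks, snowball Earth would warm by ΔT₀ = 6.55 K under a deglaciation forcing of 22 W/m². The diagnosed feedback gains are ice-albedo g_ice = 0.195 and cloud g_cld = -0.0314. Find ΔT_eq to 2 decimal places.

7.83 K

Total gain g = 0.195 − 0.0314 = 0.1636.
Amplification A = 1/(1 − 0.1636) = 1.196.
ΔT = 6.55 × 1.196 = 7.83 K.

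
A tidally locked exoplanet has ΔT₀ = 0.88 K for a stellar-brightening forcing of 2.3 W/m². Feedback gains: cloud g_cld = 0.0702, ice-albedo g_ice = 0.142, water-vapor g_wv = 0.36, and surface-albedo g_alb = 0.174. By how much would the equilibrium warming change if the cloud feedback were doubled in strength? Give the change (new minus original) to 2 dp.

1.33 K

Original: g = 0.7462, ΔT = 0.88/(1−0.7462) = 3.4673 K.
With doubled cloud: g' = 0.8164, ΔT' = 0.88/(1−0.8164) = 4.7930 K.
Change = 4.7930 − 3.4673 = 1.33 K.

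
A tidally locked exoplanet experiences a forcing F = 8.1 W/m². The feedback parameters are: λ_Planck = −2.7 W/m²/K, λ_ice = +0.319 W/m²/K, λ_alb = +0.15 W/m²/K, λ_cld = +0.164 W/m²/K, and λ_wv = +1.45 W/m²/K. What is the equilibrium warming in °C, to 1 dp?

13.1 °C

Net feedback parameter λ = (−2.7) + (+0.319) + (+0.15) + (+0.164) + (+1.45) = -0.617 W/m²/K.
ΔT = −F/λ = −8.1/(-0.617) = 13.1 °C.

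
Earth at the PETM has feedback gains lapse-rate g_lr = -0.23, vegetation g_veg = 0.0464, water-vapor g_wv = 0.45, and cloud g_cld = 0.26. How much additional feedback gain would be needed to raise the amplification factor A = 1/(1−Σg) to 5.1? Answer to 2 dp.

Current total gain = 0.5264.
Target gain for A = 5.1: g* = 1 − 1/5.1 = 0.8039.
Additional gain needed = 0.8039 − 0.5264 = 0.28.

0.28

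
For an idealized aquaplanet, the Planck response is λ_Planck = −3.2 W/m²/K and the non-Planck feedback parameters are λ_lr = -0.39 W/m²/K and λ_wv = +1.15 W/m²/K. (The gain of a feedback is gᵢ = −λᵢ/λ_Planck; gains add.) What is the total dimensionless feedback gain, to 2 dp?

Convert to gains: g_lr = -0.39/3.2 = -0.1219; g_wv = 1.15/3.2 = 0.3594.
Total gain g = 0.2375.

0.24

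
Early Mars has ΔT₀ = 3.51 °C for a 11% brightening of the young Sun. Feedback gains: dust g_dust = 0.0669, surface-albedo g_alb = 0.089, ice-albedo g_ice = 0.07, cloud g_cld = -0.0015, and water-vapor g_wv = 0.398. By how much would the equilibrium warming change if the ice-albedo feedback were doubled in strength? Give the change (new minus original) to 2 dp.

Original: g = 0.6224, ΔT = 3.51/(1−0.6224) = 9.2956 °C.
With doubled ice-albedo: g' = 0.6924, ΔT' = 3.51/(1−0.6924) = 11.4109 °C.
Change = 11.4109 − 9.2956 = 2.12 °C.

2.12 °C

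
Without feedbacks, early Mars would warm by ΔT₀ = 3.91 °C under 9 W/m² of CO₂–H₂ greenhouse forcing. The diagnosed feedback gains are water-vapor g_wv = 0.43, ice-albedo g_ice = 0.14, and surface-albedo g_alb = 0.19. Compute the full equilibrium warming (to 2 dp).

Total gain g = 0.43 + 0.14 + 0.19 = 0.76.
Amplification A = 1/(1 − 0.76) = 4.167.
ΔT = 3.91 × 4.167 = 16.29 °C.

16.29 °C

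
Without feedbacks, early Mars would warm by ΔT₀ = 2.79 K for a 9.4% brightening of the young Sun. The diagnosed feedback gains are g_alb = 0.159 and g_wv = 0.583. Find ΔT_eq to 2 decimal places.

Total gain g = 0.159 + 0.583 = 0.742.
Amplification A = 1/(1 − 0.742) = 3.876.
ΔT = 2.79 × 3.876 = 10.81 K.

10.81 K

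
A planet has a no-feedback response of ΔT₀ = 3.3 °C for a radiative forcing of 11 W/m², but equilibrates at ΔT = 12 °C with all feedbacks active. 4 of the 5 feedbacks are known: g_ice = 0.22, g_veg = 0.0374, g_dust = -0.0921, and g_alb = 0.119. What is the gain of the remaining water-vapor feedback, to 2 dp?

Amplification A = ΔT/ΔT₀ = 12/3.3 = 3.636.
Total gain g = 1 − 1/A = 1 − 1/3.636 = 0.725.
Known gains sum to 0.22 + 0.0374 − 0.0921 + 0.119 = 0.2843.
g_wv = 0.725 − 0.2843 = 0.44.

0.44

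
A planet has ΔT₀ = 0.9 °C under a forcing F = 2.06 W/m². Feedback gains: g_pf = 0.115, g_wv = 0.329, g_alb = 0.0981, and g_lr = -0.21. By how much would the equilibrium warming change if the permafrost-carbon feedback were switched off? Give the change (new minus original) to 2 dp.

-0.20 °C

Original: g = 0.3321, ΔT = 0.9/(1−0.3321) = 1.3475 °C.
Without permafrost-carbon: g' = 0.2171, ΔT' = 0.9/(1−0.2171) = 1.1496 °C.
Change = 1.1496 − 1.3475 = -0.20 °C.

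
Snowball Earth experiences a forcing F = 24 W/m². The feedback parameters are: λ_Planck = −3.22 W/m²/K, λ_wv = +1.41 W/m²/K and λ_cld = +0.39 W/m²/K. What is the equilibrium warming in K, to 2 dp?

Net feedback parameter λ = (−3.22) + (+1.41) + (+0.39) = -1.42 W/m²/K.
ΔT = −F/λ = −24/(-1.42) = 16.90 K.

16.90 K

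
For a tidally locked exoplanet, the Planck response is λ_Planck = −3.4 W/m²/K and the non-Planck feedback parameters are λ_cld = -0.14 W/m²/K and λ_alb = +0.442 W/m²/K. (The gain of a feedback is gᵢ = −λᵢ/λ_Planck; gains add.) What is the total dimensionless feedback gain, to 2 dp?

Convert to gains: g_cld = -0.14/3.4 = -0.04118; g_alb = 0.442/3.4 = 0.13.
Total gain g = 0.08882.

0.09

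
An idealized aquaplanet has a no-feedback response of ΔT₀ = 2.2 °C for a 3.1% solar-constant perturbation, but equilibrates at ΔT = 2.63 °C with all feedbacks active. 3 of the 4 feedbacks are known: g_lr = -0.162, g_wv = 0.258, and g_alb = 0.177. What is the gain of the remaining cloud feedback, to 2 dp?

Amplification A = ΔT/ΔT₀ = 2.63/2.2 = 1.195.
Total gain g = 1 − 1/A = 1 − 1/1.195 = 0.1632.
Known gains sum to -0.162 + 0.258 + 0.177 = 0.273.
g_cld = 0.1632 − 0.273 = -0.11.

-0.11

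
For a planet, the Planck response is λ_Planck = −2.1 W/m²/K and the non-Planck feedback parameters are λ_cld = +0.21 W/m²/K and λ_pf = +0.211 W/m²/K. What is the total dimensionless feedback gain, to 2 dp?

Convert to gains: g_cld = 0.21/2.1 = 0.1; g_pf = 0.211/2.1 = 0.1005.
Total gain g = 0.2005.

0.20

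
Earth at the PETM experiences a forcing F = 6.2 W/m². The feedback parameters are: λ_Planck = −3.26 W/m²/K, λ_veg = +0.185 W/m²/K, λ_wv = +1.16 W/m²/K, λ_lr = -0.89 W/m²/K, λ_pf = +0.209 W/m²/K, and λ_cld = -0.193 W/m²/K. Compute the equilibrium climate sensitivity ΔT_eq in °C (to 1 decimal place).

Net feedback parameter λ = (−3.26) + (+0.185) + (+1.16) + (-0.89) + (+0.209) + (-0.193) = -2.789 W/m²/K.
ΔT = −F/λ = −6.2/(-2.789) = 2.2 °C.

2.2 °C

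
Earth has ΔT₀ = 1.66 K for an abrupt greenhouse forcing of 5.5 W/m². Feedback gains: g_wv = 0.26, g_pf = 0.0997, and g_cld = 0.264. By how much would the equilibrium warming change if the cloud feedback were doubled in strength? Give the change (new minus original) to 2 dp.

10.37 K

Original: g = 0.6237, ΔT = 1.66/(1−0.6237) = 4.4114 K.
With doubled cloud: g' = 0.8877, ΔT' = 1.66/(1−0.8877) = 14.7818 K.
Change = 14.7818 − 4.4114 = 10.37 K.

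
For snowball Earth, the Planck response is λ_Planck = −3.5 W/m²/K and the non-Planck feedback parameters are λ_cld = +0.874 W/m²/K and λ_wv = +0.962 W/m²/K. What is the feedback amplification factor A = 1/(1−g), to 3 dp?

2.103

Convert to gains: g_cld = 0.874/3.5 = 0.2497; g_wv = 0.962/3.5 = 0.2749.
Total gain g = 0.5246.
A = 1/(1 − 0.5246) = 2.103.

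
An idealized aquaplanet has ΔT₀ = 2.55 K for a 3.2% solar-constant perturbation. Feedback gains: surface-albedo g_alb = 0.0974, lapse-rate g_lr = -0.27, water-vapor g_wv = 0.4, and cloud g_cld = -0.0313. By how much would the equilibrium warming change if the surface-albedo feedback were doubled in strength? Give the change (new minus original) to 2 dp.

0.44 K

Original: g = 0.1961, ΔT = 2.55/(1−0.1961) = 3.1720 K.
With doubled surface-albedo: g' = 0.2935, ΔT' = 2.55/(1−0.2935) = 3.6093 K.
Change = 3.6093 − 3.1720 = 0.44 K.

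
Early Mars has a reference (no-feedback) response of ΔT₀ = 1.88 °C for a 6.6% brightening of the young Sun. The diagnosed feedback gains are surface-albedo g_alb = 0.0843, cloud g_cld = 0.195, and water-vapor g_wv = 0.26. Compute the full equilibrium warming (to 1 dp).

4.1 °C

Total gain g = 0.0843 + 0.195 + 0.26 = 0.5393.
Amplification A = 1/(1 − 0.5393) = 2.171.
ΔT = 1.88 × 2.171 = 4.1 °C.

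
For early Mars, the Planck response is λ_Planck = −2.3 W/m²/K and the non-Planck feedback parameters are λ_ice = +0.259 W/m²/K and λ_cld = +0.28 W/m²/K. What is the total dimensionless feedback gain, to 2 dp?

Convert to gains: g_ice = 0.259/2.3 = 0.1126; g_cld = 0.28/2.3 = 0.1217.
Total gain g = 0.2343.

0.23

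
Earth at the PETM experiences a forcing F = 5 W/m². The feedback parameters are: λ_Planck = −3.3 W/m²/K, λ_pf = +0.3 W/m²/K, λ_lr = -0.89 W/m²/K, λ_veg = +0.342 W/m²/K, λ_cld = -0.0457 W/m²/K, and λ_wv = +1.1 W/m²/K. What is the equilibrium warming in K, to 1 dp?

2.0 K

Net feedback parameter λ = (−3.3) + (+0.3) + (-0.89) + (+0.342) + (-0.0457) + (+1.1) = -2.4937 W/m²/K.
ΔT = −F/λ = −5/(-2.4937) = 2.0 K.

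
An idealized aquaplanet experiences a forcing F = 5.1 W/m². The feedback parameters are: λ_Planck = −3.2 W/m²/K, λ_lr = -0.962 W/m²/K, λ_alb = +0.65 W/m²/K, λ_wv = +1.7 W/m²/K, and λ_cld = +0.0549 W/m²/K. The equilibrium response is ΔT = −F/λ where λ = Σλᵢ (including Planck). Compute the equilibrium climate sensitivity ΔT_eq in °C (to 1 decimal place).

Net feedback parameter λ = (−3.2) + (-0.962) + (+0.65) + (+1.7) + (+0.0549) = -1.7571 W/m²/K.
ΔT = −F/λ = −5.1/(-1.7571) = 2.9 °C.

2.9 °C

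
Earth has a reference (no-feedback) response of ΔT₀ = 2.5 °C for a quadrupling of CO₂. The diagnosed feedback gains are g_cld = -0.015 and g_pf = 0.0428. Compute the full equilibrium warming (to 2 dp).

Total gain g = -0.015 + 0.0428 = 0.0278.
Amplification A = 1/(1 − 0.0278) = 1.029.
ΔT = 2.5 × 1.029 = 2.57 °C.

2.57 °C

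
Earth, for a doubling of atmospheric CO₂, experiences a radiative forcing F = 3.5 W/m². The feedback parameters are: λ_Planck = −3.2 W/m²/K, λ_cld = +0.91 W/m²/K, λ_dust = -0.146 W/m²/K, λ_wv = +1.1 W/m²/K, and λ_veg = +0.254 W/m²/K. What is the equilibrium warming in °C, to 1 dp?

3.2 °C

Net feedback parameter λ = (−3.2) + (+0.91) + (-0.146) + (+1.1) + (+0.254) = -1.082 W/m²/K.
ΔT = −F/λ = −3.5/(-1.082) = 3.2 °C.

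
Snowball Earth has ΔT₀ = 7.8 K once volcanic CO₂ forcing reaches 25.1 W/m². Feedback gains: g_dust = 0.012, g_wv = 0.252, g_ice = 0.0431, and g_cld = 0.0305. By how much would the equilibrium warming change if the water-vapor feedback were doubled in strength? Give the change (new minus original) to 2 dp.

Original: g = 0.3376, ΔT = 7.8/(1−0.3376) = 11.7754 K.
With doubled water-vapor: g' = 0.5896, ΔT' = 7.8/(1−0.5896) = 19.0058 K.
Change = 19.0058 − 11.7754 = 7.23 K.

7.23 K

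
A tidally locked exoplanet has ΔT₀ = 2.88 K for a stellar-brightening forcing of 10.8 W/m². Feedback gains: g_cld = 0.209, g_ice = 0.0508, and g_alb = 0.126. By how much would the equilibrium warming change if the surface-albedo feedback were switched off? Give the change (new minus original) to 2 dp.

-0.80 K

Original: g = 0.3858, ΔT = 2.88/(1−0.3858) = 4.6890 K.
Without surface-albedo: g' = 0.2598, ΔT' = 2.88/(1−0.2598) = 3.8908 K.
Change = 3.8908 − 4.6890 = -0.80 K.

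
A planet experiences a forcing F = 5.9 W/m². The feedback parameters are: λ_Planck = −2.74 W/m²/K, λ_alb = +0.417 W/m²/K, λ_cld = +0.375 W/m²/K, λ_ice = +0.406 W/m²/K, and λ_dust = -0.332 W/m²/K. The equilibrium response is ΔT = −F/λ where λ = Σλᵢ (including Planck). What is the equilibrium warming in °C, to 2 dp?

Net feedback parameter λ = (−2.74) + (+0.417) + (+0.375) + (+0.406) + (-0.332) = -1.874 W/m²/K.
ΔT = −F/λ = −5.9/(-1.874) = 3.15 °C.

3.15 °C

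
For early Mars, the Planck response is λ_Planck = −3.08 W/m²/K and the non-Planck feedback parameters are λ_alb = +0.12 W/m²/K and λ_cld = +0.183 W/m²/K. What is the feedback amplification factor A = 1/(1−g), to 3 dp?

1.109

Convert to gains: g_alb = 0.12/3.08 = 0.03896; g_cld = 0.183/3.08 = 0.05942.
Total gain g = 0.09838.
A = 1/(1 − 0.09838) = 1.109.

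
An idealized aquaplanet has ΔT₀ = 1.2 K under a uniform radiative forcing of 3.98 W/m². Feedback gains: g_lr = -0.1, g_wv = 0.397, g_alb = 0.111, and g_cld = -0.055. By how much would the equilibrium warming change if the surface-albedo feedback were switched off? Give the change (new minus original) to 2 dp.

Original: g = 0.353, ΔT = 1.2/(1−0.353) = 1.8547 K.
Without surface-albedo: g' = 0.242, ΔT' = 1.2/(1−0.242) = 1.5831 K.
Change = 1.5831 − 1.8547 = -0.27 K.

-0.27 K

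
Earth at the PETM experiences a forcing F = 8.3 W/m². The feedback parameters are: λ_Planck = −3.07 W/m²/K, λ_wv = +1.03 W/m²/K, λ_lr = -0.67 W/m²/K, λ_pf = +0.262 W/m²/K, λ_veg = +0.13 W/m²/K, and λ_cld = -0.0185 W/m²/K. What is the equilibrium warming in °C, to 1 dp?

3.6 °C

Net feedback parameter λ = (−3.07) + (+1.03) + (-0.67) + (+0.262) + (+0.13) + (-0.0185) = -2.3365 W/m²/K.
ΔT = −F/λ = −8.3/(-2.3365) = 3.6 °C.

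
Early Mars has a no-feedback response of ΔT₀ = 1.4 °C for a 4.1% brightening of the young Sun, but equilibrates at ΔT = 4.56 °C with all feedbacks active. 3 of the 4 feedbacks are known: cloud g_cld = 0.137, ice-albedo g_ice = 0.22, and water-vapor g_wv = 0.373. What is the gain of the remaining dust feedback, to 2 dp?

-0.04

Amplification A = ΔT/ΔT₀ = 4.56/1.4 = 3.257.
Total gain g = 1 − 1/A = 1 − 1/3.257 = 0.693.
Known gains sum to 0.137 + 0.22 + 0.373 = 0.73.
g_dust = 0.693 − 0.73 = -0.04.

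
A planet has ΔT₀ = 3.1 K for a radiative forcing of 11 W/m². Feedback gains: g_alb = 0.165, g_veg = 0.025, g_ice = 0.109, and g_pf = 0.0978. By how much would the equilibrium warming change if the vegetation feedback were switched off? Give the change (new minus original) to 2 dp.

-0.20 K

Original: g = 0.3968, ΔT = 3.1/(1−0.3968) = 5.1393 K.
Without vegetation: g' = 0.3718, ΔT' = 3.1/(1−0.3718) = 4.9347 K.
Change = 4.9347 − 5.1393 = -0.20 K.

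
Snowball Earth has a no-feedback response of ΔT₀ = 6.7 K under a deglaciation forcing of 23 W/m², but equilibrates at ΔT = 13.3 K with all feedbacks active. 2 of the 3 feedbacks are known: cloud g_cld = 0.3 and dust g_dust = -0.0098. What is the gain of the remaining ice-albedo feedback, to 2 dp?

Amplification A = ΔT/ΔT₀ = 13.3/6.7 = 1.985.
Total gain g = 1 − 1/A = 1 − 1/1.985 = 0.4962.
Known gains sum to 0.3 − 0.0098 = 0.2902.
g_ice = 0.4962 − 0.2902 = 0.21.

0.21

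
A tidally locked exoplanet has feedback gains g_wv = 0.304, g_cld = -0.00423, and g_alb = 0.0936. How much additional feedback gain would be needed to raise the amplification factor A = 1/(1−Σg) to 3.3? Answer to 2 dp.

0.30

Current total gain = 0.39337.
Target gain for A = 3.3: g* = 1 − 1/3.3 = 0.697.
Additional gain needed = 0.697 − 0.39337 = 0.30.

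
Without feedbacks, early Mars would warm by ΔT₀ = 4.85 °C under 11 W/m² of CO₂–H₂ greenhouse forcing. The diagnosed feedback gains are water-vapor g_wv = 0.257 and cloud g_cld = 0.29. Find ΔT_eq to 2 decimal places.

Total gain g = 0.257 + 0.29 = 0.547.
Amplification A = 1/(1 − 0.547) = 2.208.
ΔT = 4.85 × 2.208 = 10.71 °C.

10.71 °C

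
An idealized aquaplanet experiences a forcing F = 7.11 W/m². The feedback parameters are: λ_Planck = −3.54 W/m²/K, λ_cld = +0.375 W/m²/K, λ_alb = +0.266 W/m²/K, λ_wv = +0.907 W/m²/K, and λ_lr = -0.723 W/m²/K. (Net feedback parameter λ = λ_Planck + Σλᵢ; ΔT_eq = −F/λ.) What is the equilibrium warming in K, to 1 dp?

2.6 K

Net feedback parameter λ = (−3.54) + (+0.375) + (+0.266) + (+0.907) + (-0.723) = -2.715 W/m²/K.
ΔT = −F/λ = −7.11/(-2.715) = 2.6 K.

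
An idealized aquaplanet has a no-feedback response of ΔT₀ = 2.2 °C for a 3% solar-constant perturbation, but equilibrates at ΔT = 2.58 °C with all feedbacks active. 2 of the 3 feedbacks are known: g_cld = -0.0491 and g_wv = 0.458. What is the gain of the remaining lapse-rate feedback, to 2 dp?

-0.26

Amplification A = ΔT/ΔT₀ = 2.58/2.2 = 1.173.
Total gain g = 1 − 1/A = 1 − 1/1.173 = 0.1475.
Known gains sum to -0.0491 + 0.458 = 0.4089.
g_lr = 0.1475 − 0.4089 = -0.26.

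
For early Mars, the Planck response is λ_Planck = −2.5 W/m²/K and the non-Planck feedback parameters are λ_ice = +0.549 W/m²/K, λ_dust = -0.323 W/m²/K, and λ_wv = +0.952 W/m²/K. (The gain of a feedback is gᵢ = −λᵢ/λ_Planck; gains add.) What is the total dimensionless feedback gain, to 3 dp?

0.471

Convert to gains: g_ice = 0.549/2.5 = 0.2196; g_dust = -0.323/2.5 = -0.1292; g_wv = 0.952/2.5 = 0.3808.
Total gain g = 0.4712.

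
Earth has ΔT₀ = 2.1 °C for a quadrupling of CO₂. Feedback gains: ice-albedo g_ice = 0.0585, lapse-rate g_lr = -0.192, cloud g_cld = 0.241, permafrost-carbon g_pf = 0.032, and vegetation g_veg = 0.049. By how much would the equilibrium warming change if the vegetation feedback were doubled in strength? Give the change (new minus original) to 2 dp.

0.17 °C

Original: g = 0.1885, ΔT = 2.1/(1−0.1885) = 2.5878 °C.
With doubled vegetation: g' = 0.2375, ΔT' = 2.1/(1−0.2375) = 2.7541 °C.
Change = 2.7541 − 2.5878 = 0.17 °C.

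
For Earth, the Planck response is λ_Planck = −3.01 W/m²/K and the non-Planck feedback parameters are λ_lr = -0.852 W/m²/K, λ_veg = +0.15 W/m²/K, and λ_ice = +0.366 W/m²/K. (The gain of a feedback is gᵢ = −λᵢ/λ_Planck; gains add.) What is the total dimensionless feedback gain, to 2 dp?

Convert to gains: g_lr = -0.852/3.01 = -0.2831; g_veg = 0.15/3.01 = 0.04983; g_ice = 0.366/3.01 = 0.1216.
Total gain g = -0.11167.

-0.11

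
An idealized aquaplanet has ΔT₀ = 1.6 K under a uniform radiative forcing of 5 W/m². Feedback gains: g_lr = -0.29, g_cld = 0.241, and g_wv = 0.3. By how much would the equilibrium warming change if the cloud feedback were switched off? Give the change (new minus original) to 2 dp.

Original: g = 0.251, ΔT = 1.6/(1−0.251) = 2.1362 K.
Without cloud: g' = 0.01, ΔT' = 1.6/(1−0.01) = 1.6162 K.
Change = 1.6162 − 2.1362 = -0.52 K.

-0.52 K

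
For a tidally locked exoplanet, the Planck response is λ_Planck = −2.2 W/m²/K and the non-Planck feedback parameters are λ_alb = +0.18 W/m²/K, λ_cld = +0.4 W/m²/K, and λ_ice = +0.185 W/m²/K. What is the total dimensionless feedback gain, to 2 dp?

0.35

Convert to gains: g_alb = 0.18/2.2 = 0.08182; g_cld = 0.4/2.2 = 0.1818; g_ice = 0.185/2.2 = 0.08409.
Total gain g = 0.34771.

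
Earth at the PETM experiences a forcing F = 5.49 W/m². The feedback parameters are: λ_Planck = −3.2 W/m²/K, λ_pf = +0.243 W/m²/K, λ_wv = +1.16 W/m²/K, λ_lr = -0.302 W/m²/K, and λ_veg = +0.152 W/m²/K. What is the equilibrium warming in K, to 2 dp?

2.82 K

Net feedback parameter λ = (−3.2) + (+0.243) + (+1.16) + (-0.302) + (+0.152) = -1.947 W/m²/K.
ΔT = −F/λ = −5.49/(-1.947) = 2.82 K.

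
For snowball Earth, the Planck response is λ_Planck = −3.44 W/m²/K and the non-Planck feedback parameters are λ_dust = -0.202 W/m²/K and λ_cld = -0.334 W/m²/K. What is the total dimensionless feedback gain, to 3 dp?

-0.156

Convert to gains: g_dust = -0.202/3.44 = -0.05872; g_cld = -0.334/3.44 = -0.09709.
Total gain g = -0.15581.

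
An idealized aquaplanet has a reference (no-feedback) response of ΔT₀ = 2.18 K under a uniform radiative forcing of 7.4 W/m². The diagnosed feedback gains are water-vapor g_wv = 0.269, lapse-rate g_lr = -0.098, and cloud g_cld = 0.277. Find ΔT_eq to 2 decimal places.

Total gain g = 0.269 − 0.098 + 0.277 = 0.448.
Amplification A = 1/(1 − 0.448) = 1.812.
ΔT = 2.18 × 1.812 = 3.95 K.

3.95 K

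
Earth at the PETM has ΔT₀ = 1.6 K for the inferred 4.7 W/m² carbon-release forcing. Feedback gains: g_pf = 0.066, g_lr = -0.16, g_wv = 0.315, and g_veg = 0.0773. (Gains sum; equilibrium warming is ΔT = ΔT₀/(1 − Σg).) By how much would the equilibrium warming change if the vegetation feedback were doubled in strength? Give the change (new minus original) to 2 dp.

0.28 K

Original: g = 0.2983, ΔT = 1.6/(1−0.2983) = 2.2802 K.
With doubled vegetation: g' = 0.3756, ΔT' = 1.6/(1−0.3756) = 2.5625 K.
Change = 2.5625 − 2.2802 = 0.28 K.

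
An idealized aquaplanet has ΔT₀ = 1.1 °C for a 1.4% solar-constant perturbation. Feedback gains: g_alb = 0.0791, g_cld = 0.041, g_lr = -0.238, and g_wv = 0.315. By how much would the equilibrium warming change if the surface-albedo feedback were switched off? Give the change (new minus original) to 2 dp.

-0.12 °C

Original: g = 0.1971, ΔT = 1.1/(1−0.1971) = 1.3700 °C.
Without surface-albedo: g' = 0.118, ΔT' = 1.1/(1−0.118) = 1.2472 °C.
Change = 1.2472 − 1.3700 = -0.12 °C.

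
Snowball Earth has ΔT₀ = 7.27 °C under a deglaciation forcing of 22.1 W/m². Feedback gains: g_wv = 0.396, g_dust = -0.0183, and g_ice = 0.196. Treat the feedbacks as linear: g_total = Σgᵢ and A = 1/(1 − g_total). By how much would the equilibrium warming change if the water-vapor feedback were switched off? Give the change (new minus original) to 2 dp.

Original: g = 0.5737, ΔT = 7.27/(1−0.5737) = 17.0537 °C.
Without water-vapor: g' = 0.1777, ΔT' = 7.27/(1−0.1777) = 8.8411 °C.
Change = 8.8411 − 17.0537 = -8.21 °C.

-8.21 °C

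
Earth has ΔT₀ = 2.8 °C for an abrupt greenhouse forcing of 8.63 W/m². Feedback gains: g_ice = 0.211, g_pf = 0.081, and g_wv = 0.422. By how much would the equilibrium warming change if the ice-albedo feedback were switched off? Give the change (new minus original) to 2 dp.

-4.16 °C

Original: g = 0.714, ΔT = 2.8/(1−0.714) = 9.7902 °C.
Without ice-albedo: g' = 0.503, ΔT' = 2.8/(1−0.503) = 5.6338 °C.
Change = 5.6338 − 9.7902 = -4.16 °C.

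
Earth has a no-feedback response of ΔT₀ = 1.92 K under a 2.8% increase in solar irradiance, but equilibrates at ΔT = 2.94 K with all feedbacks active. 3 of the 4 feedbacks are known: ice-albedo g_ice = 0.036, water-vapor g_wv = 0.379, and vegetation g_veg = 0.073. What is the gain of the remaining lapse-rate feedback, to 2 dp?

-0.14

Amplification A = ΔT/ΔT₀ = 2.94/1.92 = 1.531.
Total gain g = 1 − 1/A = 1 − 1/1.531 = 0.3468.
Known gains sum to 0.036 + 0.379 + 0.073 = 0.488.
g_lr = 0.3468 − 0.488 = -0.14.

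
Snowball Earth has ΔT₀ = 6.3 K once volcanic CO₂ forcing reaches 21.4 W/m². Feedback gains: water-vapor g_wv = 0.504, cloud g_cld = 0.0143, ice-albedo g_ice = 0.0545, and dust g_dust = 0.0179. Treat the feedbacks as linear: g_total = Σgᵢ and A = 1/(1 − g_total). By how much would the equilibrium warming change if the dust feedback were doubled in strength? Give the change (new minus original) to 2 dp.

Original: g = 0.5907, ΔT = 6.3/(1−0.5907) = 15.3921 K.
With doubled dust: g' = 0.6086, ΔT' = 6.3/(1−0.6086) = 16.0961 K.
Change = 16.0961 − 15.3921 = 0.70 K.

0.70 K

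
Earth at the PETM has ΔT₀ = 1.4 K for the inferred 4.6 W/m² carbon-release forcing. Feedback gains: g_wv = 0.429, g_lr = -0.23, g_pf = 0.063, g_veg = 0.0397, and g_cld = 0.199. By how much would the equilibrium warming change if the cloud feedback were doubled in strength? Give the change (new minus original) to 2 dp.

Original: g = 0.5007, ΔT = 1.4/(1−0.5007) = 2.8039 K.
With doubled cloud: g' = 0.6997, ΔT' = 1.4/(1−0.6997) = 4.6620 K.
Change = 4.6620 − 2.8039 = 1.86 K.

1.86 K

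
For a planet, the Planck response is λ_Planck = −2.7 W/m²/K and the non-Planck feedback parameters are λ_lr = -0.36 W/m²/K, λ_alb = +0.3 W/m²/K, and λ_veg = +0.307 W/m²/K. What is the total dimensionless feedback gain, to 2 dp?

0.09

Convert to gains: g_lr = -0.36/2.7 = -0.1333; g_alb = 0.3/2.7 = 0.1111; g_veg = 0.307/2.7 = 0.1137.
Total gain g = 0.0915.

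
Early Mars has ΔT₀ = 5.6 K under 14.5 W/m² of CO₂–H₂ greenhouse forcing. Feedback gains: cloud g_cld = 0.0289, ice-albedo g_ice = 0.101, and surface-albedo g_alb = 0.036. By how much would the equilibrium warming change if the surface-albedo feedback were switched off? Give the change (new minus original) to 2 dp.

Original: g = 0.1659, ΔT = 5.6/(1−0.1659) = 6.7138 K.
Without surface-albedo: g' = 0.1299, ΔT' = 5.6/(1−0.1299) = 6.4360 K.
Change = 6.4360 − 6.7138 = -0.28 K.

-0.28 K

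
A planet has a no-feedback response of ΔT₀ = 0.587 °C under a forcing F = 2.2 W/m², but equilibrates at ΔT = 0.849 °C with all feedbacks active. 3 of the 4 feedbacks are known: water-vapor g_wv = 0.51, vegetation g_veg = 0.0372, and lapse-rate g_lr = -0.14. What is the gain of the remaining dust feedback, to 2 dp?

-0.10

Amplification A = ΔT/ΔT₀ = 0.849/0.587 = 1.446.
Total gain g = 1 − 1/A = 1 − 1/1.446 = 0.3084.
Known gains sum to 0.51 + 0.0372 − 0.14 = 0.4072.
g_dust = 0.3084 − 0.4072 = -0.10.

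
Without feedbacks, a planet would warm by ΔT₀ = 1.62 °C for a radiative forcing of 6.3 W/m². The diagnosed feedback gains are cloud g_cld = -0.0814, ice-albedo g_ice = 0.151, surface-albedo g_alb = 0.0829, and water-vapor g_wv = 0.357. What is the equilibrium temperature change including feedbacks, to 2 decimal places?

Total gain g = -0.0814 + 0.151 + 0.0829 + 0.357 = 0.5095.
Amplification A = 1/(1 − 0.5095) = 2.039.
ΔT = 1.62 × 2.039 = 3.30 °C.

3.30 °C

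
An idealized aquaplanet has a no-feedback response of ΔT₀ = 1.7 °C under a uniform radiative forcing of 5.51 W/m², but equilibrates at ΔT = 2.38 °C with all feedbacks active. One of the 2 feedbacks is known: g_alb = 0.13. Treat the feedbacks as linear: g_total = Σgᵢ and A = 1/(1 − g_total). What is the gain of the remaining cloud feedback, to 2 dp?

Amplification A = ΔT/ΔT₀ = 2.38/1.7 = 1.4.
Total gain g = 1 − 1/A = 1 − 1/1.4 = 0.2857.
The known gain is 0.13.
g_cld = 0.2857 − 0.13 = 0.16.

0.16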